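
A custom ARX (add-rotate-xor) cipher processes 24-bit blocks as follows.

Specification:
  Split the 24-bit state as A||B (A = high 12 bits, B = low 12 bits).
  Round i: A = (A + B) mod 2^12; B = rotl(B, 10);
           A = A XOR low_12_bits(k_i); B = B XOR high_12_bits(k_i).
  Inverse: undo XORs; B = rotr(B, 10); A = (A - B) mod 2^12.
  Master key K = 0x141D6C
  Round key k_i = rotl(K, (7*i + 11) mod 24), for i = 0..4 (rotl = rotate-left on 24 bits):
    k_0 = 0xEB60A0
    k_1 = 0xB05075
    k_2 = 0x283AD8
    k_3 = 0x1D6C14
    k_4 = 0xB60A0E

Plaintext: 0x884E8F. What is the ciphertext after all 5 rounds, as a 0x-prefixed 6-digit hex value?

s_0 = plaintext = 0x884E8F
s_1 = Round(s_0, k_0) = 0x7B3115
s_2 = Round(s_1, k_1) = 0x8BDF40
s_3 = Round(s_2, k_2) = 0xD25153
s_4 = Round(s_3, k_3) = 0x26CD82
s_5 = Round(s_4, k_4) = 0x5E0000

0x5E0000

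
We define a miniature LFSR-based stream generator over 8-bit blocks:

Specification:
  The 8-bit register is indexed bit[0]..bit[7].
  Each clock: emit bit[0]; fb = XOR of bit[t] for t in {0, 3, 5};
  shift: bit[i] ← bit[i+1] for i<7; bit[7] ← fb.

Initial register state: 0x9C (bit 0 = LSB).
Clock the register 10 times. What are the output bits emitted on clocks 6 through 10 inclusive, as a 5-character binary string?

reg_0 = 0x9C
clock 1: out=0, reg = 0xCE
clock 2: out=0, reg = 0xE7
clock 3: out=1, reg = 0x73
clock 4: out=1, reg = 0x39
clock 5: out=1, reg = 0x9C
clock 6: out=0, reg = 0xCE
clock 7: out=0, reg = 0xE7
clock 8: out=1, reg = 0x73
clock 9: out=1, reg = 0x39
clock 10: out=1, reg = 0x9C

00111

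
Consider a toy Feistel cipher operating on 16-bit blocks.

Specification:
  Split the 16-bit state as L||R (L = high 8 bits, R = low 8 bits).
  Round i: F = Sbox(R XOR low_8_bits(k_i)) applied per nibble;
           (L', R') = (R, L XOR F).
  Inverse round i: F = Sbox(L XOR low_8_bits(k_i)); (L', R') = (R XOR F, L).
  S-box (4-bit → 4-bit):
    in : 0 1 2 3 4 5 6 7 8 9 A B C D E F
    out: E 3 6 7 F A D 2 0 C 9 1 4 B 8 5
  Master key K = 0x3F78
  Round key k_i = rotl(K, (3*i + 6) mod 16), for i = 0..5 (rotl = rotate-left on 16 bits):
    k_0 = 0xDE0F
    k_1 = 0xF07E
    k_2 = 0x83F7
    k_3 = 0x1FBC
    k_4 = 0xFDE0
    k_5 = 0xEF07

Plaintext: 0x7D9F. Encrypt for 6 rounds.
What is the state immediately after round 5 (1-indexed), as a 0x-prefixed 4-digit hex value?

s_0 = plaintext = 0x7D9F
s_1 = Round(s_0, k_0) = 0x9FB3
s_2 = Round(s_1, k_1) = 0xB3D4
s_3 = Round(s_2, k_2) = 0xD4D4
s_4 = Round(s_3, k_3) = 0xD404
s_5 = Round(s_4, k_4) = 0x045B
s_6 = Round(s_5, k_5) = 0x5BA0

0x045B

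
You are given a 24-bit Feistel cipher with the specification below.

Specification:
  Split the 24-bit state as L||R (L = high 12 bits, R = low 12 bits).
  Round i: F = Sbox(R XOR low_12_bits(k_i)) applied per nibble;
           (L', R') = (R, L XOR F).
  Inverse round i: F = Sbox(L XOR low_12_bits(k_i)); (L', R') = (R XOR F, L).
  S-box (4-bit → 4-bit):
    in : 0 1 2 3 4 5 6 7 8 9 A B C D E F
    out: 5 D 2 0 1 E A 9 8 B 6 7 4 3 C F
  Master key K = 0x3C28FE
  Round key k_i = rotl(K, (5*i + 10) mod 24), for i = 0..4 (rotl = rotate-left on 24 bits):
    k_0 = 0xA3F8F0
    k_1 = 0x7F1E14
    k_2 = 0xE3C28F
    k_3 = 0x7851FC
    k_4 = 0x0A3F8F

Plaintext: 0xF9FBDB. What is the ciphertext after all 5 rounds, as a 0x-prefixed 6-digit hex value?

s_0 = plaintext = 0xF9FBDB
s_1 = Round(s_0, k_0) = 0xBDBFB8
s_2 = Round(s_1, k_1) = 0xFB86BF
s_3 = Round(s_2, k_2) = 0x6BFEBD
s_4 = Round(s_3, k_3) = 0xEBD9A2
s_5 = Round(s_4, k_4) = 0x9A249E

0x9A249E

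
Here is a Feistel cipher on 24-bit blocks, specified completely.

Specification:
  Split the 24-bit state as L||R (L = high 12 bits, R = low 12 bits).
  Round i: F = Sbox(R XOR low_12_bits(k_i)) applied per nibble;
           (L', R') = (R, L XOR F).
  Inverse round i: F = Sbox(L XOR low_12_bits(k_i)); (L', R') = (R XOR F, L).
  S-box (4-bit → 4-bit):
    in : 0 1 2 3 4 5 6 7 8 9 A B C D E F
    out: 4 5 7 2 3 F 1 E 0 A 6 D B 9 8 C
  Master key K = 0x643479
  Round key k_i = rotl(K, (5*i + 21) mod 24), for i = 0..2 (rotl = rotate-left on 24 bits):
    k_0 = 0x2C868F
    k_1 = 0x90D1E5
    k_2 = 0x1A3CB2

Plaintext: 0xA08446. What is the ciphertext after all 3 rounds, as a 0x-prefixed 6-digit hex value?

s_0 = plaintext = 0xA08446
s_1 = Round(s_0, k_0) = 0x446DB2
s_2 = Round(s_1, k_1) = 0xDB2FB8
s_3 = Round(s_2, k_2) = 0xFB8FF4

0xFB8FF4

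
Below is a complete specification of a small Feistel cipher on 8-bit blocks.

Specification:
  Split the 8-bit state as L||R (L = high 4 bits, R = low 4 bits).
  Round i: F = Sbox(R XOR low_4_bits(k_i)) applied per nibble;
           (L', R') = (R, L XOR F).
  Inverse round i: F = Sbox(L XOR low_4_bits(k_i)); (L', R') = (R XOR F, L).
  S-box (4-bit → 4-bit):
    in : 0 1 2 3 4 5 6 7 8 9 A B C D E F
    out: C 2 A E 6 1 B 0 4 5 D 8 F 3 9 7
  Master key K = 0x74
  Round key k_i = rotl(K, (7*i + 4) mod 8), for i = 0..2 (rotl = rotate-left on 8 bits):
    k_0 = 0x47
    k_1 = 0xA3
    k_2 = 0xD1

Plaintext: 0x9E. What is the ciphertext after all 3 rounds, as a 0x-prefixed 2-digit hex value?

0x98

s_0 = plaintext = 0x9E
s_1 = Round(s_0, k_0) = 0xEC
s_2 = Round(s_1, k_1) = 0xC9
s_3 = Round(s_2, k_2) = 0x98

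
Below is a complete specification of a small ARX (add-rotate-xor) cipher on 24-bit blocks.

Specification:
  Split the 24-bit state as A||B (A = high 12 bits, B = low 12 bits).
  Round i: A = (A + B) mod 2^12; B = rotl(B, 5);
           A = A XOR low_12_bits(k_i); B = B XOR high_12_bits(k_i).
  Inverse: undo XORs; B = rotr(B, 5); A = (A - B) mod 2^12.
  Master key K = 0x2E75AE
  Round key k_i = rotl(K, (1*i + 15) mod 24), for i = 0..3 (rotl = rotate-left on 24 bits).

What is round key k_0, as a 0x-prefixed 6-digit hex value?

0xD7173A

K = 0x2E75AE
k_0 = rotl(K, (1*0+15) mod 24) = rotl(K, 15) = 0xD7173A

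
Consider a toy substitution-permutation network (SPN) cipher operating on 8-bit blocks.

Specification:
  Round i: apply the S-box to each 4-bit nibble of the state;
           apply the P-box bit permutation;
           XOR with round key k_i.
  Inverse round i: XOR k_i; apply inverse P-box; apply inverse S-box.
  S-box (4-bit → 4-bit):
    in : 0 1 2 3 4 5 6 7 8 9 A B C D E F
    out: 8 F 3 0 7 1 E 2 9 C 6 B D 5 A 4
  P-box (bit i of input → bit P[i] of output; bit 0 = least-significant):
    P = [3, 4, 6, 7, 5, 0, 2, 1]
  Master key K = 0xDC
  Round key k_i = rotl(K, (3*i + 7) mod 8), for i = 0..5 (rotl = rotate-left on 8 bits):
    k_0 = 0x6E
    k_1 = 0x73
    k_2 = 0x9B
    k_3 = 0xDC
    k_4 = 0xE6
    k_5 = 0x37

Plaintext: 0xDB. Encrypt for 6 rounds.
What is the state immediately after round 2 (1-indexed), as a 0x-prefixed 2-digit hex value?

0x4F

s_0 = plaintext = 0xDB
s_1 = Round(s_0, k_0) = 0xD2
s_2 = Round(s_1, k_1) = 0x4F
s_3 = Round(s_2, k_2) = 0xFE
s_4 = Round(s_3, k_3) = 0x48
s_5 = Round(s_4, k_4) = 0x4B
s_6 = Round(s_5, k_5) = 0x8A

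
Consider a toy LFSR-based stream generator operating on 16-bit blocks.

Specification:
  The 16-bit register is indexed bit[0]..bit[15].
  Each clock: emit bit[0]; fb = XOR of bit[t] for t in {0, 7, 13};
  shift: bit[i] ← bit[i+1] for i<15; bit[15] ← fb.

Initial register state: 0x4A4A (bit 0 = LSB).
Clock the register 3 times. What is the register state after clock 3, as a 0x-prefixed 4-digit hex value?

0x8949

reg_0 = 0x4A4A
clock 1: out=0, reg = 0x2525
clock 2: out=1, reg = 0x1292
clock 3: out=0, reg = 0x8949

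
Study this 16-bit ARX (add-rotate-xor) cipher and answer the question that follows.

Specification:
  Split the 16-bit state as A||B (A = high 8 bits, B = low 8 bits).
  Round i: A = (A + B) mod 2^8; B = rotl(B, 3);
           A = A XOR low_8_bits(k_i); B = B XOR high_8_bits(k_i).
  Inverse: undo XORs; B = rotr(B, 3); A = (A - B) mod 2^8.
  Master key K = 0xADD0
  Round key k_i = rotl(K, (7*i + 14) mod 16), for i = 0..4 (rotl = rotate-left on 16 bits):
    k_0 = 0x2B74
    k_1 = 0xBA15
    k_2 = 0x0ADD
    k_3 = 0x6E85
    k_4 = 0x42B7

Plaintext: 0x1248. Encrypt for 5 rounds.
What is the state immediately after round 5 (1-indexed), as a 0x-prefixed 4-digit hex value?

0x4F50

s_0 = plaintext = 0x1248
s_1 = Round(s_0, k_0) = 0x2E69
s_2 = Round(s_1, k_1) = 0x82F1
s_3 = Round(s_2, k_2) = 0xAE85
s_4 = Round(s_3, k_3) = 0xB642
s_5 = Round(s_4, k_4) = 0x4F50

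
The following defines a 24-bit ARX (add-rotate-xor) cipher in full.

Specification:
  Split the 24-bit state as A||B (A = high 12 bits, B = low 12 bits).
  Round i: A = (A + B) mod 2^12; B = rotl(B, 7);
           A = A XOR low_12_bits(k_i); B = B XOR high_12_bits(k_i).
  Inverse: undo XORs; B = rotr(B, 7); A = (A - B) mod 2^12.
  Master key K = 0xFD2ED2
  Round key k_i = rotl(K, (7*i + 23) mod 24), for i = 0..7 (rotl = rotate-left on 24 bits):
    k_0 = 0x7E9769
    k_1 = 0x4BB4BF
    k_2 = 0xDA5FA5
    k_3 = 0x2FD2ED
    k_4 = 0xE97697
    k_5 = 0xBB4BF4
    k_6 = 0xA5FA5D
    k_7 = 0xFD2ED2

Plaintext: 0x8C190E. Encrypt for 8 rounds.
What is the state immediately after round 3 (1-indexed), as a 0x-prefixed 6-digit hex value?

s_0 = plaintext = 0x8C190E
s_1 = Round(s_0, k_0) = 0x6A60A1
s_2 = Round(s_1, k_1) = 0x3F843E
s_3 = Round(s_2, k_2) = 0x793284
s_4 = Round(s_3, k_3) = 0x8FA0E9
s_5 = Round(s_4, k_4) = 0xF74A10
s_6 = Round(s_5, k_5) = 0x2703E4
s_7 = Round(s_6, k_6) = 0xC09840
s_8 = Round(s_7, k_7) = 0xA9BF90

0x793284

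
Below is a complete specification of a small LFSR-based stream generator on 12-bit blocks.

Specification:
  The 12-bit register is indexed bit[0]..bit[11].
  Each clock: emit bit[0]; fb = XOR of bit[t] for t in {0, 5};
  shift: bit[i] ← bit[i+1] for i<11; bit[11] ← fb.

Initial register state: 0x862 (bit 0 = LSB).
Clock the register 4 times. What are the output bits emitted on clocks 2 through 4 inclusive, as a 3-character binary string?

reg_0 = 0x862
clock 1: out=0, reg = 0xC31
clock 2: out=1, reg = 0x618
clock 3: out=0, reg = 0x30C
clock 4: out=0, reg = 0x186

100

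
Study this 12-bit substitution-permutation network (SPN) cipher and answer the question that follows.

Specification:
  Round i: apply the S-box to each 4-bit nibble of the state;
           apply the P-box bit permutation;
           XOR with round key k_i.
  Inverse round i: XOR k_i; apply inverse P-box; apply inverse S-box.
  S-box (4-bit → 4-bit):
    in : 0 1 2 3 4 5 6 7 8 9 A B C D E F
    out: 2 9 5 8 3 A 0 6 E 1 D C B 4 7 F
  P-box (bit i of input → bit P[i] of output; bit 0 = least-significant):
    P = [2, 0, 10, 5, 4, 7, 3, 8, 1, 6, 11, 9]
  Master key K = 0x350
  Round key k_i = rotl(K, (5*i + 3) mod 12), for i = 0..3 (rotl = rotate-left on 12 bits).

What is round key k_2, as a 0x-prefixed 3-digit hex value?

K = 0x350
k_0 = rotl(K, (5*0+3) mod 12) = rotl(K, 3) = 0xA81
k_1 = rotl(K, (5*1+3) mod 12) = rotl(K, 8) = 0x035
k_2 = rotl(K, (5*2+3) mod 12) = rotl(K, 1) = 0x6A0

0x6A0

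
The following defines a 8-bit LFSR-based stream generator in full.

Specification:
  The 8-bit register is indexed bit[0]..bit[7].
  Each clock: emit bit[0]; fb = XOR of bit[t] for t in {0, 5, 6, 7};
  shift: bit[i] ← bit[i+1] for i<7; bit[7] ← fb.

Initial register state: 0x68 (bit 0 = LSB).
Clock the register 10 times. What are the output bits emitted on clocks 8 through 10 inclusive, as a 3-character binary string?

reg_0 = 0x68
clock 1: out=0, reg = 0x34
clock 2: out=0, reg = 0x9A
clock 3: out=0, reg = 0xCD
clock 4: out=1, reg = 0xE6
clock 5: out=0, reg = 0xF3
clock 6: out=1, reg = 0x79
clock 7: out=1, reg = 0xBC
clock 8: out=0, reg = 0x5E
clock 9: out=0, reg = 0xAF
clock 10: out=1, reg = 0xD7

001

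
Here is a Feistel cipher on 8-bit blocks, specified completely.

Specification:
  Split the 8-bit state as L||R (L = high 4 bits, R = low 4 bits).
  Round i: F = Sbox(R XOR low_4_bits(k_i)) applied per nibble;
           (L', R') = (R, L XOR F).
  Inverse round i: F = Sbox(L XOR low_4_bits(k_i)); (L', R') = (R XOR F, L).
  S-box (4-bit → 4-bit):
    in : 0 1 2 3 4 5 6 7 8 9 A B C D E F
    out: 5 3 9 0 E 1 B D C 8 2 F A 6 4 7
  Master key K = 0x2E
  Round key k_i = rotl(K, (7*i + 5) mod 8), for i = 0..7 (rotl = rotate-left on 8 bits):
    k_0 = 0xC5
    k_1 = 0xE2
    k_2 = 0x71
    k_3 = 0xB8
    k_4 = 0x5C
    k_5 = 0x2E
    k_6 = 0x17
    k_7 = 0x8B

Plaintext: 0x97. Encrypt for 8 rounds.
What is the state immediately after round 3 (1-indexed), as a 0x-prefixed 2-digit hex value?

0xE7

s_0 = plaintext = 0x97
s_1 = Round(s_0, k_0) = 0x70
s_2 = Round(s_1, k_1) = 0x0E
s_3 = Round(s_2, k_2) = 0xE7
s_4 = Round(s_3, k_3) = 0x79
s_5 = Round(s_4, k_4) = 0x96
s_6 = Round(s_5, k_5) = 0x65
s_7 = Round(s_6, k_6) = 0x5F
s_8 = Round(s_7, k_7) = 0xFB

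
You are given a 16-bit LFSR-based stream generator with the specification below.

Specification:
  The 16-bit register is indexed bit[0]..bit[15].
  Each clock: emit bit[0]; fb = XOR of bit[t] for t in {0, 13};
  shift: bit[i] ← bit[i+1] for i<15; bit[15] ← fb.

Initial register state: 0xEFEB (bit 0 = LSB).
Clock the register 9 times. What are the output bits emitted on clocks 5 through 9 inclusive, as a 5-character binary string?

reg_0 = 0xEFEB
clock 1: out=1, reg = 0x77F5
clock 2: out=1, reg = 0x3BFA
clock 3: out=0, reg = 0x9DFD
clock 4: out=1, reg = 0xCEFE
clock 5: out=0, reg = 0x677F
clock 6: out=1, reg = 0x33BF
clock 7: out=1, reg = 0x19DF
clock 8: out=1, reg = 0x8CEF
clock 9: out=1, reg = 0xC677

01111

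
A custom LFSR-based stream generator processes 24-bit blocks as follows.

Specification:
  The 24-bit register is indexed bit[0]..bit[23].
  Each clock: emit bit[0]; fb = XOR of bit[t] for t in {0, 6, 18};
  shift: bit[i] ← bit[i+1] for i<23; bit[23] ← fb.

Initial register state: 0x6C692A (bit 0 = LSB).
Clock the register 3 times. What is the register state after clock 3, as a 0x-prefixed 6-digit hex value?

0xAD8D25

reg_0 = 0x6C692A
clock 1: out=0, reg = 0xB63495
clock 2: out=1, reg = 0x5B1A4A
clock 3: out=0, reg = 0xAD8D25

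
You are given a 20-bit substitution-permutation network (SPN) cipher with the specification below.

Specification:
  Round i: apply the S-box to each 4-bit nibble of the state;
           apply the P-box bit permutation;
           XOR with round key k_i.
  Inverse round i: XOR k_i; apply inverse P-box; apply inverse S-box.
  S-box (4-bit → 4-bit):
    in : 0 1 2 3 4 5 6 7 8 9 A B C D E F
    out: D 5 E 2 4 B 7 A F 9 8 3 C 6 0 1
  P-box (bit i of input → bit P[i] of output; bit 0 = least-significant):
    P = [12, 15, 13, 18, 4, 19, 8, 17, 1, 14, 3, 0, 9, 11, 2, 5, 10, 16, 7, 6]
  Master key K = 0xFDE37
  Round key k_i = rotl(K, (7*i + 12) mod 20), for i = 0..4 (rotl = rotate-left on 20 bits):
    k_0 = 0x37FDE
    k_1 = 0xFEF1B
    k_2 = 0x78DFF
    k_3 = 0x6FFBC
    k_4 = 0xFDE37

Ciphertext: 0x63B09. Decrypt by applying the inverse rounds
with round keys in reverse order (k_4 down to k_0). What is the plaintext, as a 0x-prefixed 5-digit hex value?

s_0 = ciphertext = 0x63B09
s_1 = InvRound(s_0, k_4) = 0xBC66D
s_2 = InvRound(s_1, k_3) = 0x23A60
s_3 = InvRound(s_2, k_2) = 0x61018
s_4 = InvRound(s_3, k_1) = 0xBB5D6
s_5 = InvRound(s_4, k_0) = 0xEBD33

0xEBD33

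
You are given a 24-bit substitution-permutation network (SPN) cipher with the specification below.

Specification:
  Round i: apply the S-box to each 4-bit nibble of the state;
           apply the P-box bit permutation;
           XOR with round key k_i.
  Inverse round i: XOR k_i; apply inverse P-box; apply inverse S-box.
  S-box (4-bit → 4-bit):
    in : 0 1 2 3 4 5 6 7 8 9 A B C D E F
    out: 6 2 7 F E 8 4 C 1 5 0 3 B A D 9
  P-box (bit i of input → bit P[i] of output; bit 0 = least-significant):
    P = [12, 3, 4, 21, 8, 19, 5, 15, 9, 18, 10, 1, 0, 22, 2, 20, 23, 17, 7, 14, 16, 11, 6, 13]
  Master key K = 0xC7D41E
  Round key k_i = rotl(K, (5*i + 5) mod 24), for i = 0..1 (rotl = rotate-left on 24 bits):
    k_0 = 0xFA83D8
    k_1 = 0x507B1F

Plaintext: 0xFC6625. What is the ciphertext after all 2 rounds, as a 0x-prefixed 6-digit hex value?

0x62CE12

s_0 = plaintext = 0xFC6625
s_1 = Round(s_0, k_0) = 0x51E6FC
s_2 = Round(s_1, k_1) = 0x62CE12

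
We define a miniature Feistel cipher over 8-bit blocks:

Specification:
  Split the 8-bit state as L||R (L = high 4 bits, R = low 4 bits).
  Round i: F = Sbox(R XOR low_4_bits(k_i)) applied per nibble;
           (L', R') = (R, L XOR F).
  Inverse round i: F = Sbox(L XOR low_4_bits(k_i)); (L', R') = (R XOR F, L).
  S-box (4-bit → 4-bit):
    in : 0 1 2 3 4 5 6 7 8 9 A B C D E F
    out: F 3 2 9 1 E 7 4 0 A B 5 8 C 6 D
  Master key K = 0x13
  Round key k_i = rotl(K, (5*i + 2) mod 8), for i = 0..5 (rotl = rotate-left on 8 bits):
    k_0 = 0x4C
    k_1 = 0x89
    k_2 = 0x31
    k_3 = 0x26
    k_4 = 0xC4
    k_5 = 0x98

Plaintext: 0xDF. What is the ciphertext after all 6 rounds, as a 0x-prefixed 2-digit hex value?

0x6A

s_0 = plaintext = 0xDF
s_1 = Round(s_0, k_0) = 0xF4
s_2 = Round(s_1, k_1) = 0x43
s_3 = Round(s_2, k_2) = 0x36
s_4 = Round(s_3, k_3) = 0x6C
s_5 = Round(s_4, k_4) = 0xC6
s_6 = Round(s_5, k_5) = 0x6A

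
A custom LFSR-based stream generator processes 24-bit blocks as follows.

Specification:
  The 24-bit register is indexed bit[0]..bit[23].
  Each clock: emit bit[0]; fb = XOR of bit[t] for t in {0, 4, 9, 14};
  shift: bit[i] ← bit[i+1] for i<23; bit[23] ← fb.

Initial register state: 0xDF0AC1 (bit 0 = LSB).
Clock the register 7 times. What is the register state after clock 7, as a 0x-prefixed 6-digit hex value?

reg_0 = 0xDF0AC1
clock 1: out=1, reg = 0x6F8560
clock 2: out=0, reg = 0x37C2B0
clock 3: out=0, reg = 0x9BE158
clock 4: out=0, reg = 0x4DF0AC
clock 5: out=0, reg = 0xA6F856
clock 6: out=0, reg = 0x537C2B
clock 7: out=1, reg = 0x29BE15

0x29BE15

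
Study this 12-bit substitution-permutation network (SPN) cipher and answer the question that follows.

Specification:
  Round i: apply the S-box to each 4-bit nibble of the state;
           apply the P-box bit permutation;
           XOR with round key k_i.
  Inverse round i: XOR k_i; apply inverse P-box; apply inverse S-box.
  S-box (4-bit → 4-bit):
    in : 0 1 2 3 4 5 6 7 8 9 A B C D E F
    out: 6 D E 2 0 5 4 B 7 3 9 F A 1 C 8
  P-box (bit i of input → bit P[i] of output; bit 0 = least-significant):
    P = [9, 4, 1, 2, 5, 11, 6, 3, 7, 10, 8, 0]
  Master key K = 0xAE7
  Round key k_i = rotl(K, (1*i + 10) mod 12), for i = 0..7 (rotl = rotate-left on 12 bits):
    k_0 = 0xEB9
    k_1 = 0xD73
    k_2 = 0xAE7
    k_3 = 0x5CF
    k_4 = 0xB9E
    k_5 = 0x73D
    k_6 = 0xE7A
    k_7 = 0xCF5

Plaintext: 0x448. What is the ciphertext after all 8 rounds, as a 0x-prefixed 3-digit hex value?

0xFA8

s_0 = plaintext = 0x448
s_1 = Round(s_0, k_0) = 0xCAB
s_2 = Round(s_1, k_1) = 0xB4C
s_3 = Round(s_2, k_2) = 0xF72
s_4 = Round(s_3, k_3) = 0xDF0
s_5 = Round(s_4, k_4) = 0xB04
s_6 = Round(s_5, k_5) = 0xAFC
s_7 = Round(s_6, k_6) = 0xEE7
s_8 = Round(s_7, k_7) = 0xFA8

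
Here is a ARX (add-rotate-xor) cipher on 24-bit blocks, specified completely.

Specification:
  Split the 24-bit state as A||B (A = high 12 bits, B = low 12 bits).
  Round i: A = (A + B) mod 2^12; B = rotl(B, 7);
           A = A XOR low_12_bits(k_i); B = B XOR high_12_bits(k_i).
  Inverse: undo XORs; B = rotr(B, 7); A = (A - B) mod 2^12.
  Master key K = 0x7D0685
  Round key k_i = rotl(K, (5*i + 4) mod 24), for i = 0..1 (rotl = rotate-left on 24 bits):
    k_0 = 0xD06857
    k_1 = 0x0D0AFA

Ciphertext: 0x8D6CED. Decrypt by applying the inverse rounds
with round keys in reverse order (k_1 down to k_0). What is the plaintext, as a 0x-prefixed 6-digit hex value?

s_0 = ciphertext = 0x8D6CED
s_1 = InvRound(s_0, k_1) = 0xA747B8
s_2 = InvRound(s_1, k_0) = 0xA4E7D5

0xA4E7D5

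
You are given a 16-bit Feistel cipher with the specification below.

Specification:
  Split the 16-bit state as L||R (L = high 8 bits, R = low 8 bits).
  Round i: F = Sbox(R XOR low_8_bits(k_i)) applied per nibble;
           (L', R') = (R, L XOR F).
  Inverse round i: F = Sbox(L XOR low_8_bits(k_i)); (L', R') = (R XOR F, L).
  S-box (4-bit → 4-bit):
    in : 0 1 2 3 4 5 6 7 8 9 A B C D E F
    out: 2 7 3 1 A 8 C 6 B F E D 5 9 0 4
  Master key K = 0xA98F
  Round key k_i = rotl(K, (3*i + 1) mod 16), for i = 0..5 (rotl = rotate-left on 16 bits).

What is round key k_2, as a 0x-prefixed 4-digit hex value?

0xC7D4

K = 0xA98F
k_0 = rotl(K, (3*0+1) mod 16) = rotl(K, 1) = 0x531F
k_1 = rotl(K, (3*1+1) mod 16) = rotl(K, 4) = 0x98FA
k_2 = rotl(K, (3*2+1) mod 16) = rotl(K, 7) = 0xC7D4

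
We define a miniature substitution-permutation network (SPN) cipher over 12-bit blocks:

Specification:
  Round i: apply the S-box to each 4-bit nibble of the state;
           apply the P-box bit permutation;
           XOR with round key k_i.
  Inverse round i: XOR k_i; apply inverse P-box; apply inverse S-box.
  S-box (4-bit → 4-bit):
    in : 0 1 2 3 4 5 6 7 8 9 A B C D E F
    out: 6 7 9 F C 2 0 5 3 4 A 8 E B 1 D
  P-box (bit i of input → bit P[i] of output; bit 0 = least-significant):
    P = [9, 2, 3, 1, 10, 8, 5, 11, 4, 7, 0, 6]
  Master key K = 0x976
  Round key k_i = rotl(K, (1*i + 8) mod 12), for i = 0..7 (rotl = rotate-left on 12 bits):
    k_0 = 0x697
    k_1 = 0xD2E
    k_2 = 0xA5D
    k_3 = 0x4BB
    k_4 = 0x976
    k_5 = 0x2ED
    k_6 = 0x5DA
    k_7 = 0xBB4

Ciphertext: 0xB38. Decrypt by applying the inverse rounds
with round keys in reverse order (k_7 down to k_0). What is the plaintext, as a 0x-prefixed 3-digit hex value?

s_0 = ciphertext = 0xB38
s_1 = InvRound(s_0, k_7) = 0x560
s_2 = InvRound(s_1, k_6) = 0x894
s_3 = InvRound(s_2, k_5) = 0xF47
s_4 = InvRound(s_3, k_4) = 0x77E
s_5 = InvRound(s_4, k_3) = 0xC58
s_6 = InvRound(s_5, k_2) = 0x9E8
s_7 = InvRound(s_6, k_1) = 0xAEA
s_8 = InvRound(s_7, k_0) = 0xFF0

0xFF0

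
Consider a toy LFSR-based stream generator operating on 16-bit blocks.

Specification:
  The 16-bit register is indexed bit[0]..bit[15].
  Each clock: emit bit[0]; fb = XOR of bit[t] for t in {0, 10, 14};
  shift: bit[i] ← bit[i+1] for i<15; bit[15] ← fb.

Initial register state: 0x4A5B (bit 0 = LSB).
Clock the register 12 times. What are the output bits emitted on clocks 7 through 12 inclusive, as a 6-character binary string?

100101

reg_0 = 0x4A5B
clock 1: out=1, reg = 0x252D
clock 2: out=1, reg = 0x1296
clock 3: out=0, reg = 0x094B
clock 4: out=1, reg = 0x84A5
clock 5: out=1, reg = 0x4252
clock 6: out=0, reg = 0xA129
clock 7: out=1, reg = 0xD094
clock 8: out=0, reg = 0xE84A
clock 9: out=0, reg = 0xF425
clock 10: out=1, reg = 0xFA12
clock 11: out=0, reg = 0xFD09
clock 12: out=1, reg = 0xFE84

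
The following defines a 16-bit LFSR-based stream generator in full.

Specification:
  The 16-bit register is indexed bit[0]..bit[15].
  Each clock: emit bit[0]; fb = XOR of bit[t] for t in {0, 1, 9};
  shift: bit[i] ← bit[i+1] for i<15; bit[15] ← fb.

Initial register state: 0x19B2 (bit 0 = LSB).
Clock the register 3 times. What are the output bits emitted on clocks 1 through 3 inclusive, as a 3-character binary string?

010

reg_0 = 0x19B2
clock 1: out=0, reg = 0x8CD9
clock 2: out=1, reg = 0xC66C
clock 3: out=0, reg = 0xE336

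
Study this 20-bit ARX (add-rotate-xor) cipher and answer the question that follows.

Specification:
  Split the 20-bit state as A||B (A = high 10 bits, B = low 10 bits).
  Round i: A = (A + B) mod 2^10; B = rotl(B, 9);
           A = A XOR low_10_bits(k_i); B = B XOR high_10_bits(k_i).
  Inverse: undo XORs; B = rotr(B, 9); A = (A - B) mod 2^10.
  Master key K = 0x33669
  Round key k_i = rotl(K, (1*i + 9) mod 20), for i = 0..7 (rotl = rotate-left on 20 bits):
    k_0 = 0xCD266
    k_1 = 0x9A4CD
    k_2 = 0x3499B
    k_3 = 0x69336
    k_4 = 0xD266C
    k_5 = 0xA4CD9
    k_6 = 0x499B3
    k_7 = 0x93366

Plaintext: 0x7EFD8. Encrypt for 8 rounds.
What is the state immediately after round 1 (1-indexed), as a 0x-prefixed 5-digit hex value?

0xED6D8

s_0 = plaintext = 0x7EFD8
s_1 = Round(s_0, k_0) = 0xED6D8
s_2 = Round(s_1, k_1) = 0x90305
s_3 = Round(s_2, k_2) = 0x37B50
s_4 = Round(s_3, k_3) = 0xC600C
s_5 = Round(s_4, k_4) = 0x5234F
s_6 = Round(s_5, k_5) = 0x13934
s_7 = Round(s_6, k_6) = 0x0C5BC
s_8 = Round(s_7, k_7) = 0xA2E92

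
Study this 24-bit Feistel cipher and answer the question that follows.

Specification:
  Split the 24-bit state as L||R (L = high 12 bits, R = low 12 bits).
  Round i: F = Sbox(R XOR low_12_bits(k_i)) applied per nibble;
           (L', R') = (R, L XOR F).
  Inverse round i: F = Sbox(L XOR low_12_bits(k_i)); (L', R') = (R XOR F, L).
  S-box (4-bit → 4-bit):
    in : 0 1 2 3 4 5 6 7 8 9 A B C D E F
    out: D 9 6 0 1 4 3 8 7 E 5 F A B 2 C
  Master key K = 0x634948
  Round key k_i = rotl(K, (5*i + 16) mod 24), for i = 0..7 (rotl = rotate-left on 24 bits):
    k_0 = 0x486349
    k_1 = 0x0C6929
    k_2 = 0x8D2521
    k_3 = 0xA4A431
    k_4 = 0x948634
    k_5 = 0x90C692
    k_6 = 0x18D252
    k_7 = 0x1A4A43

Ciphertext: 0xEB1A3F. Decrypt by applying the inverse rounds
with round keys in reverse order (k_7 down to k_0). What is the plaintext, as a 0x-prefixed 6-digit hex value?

0x3EB54E

s_0 = ciphertext = 0xEB1A3F
s_1 = InvRound(s_0, k_7) = 0xBF9EB1
s_2 = InvRound(s_1, k_6) = 0x0EEBF9
s_3 = InvRound(s_2, k_5) = 0x8730EE
s_4 = InvRound(s_3, k_4) = 0x2F6873
s_5 = InvRound(s_4, k_3) = 0xBDB2F6
s_6 = InvRound(s_5, k_2) = 0x033BDB
s_7 = InvRound(s_6, k_1) = 0x54E033
s_8 = InvRound(s_7, k_0) = 0x3EB54E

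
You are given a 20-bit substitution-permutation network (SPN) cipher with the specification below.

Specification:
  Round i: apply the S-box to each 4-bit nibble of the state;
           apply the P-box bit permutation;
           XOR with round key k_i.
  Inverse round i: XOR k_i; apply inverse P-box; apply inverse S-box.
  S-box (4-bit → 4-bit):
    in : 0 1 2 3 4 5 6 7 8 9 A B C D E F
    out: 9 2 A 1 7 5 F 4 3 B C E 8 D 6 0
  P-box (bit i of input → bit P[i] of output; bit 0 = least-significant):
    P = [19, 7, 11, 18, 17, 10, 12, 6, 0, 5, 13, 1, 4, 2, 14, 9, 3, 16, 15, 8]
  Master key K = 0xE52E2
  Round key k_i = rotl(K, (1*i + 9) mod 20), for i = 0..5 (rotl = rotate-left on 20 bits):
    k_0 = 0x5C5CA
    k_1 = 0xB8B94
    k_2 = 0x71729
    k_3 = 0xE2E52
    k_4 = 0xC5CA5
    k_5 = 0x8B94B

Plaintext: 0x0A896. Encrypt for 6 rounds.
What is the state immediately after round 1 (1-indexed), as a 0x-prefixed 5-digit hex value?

s_0 = plaintext = 0x0A896
s_1 = Round(s_0, k_0) = 0xB8A23
s_2 = Round(s_1, k_1) = 0x22EC2
s_3 = Round(s_2, k_2) = 0x234CD
s_4 = Round(s_3, k_3) = 0x30723
s_5 = Round(s_4, k_4) = 0x47AFD
s_6 = Round(s_5, k_5) = 0x55141

0xB8A23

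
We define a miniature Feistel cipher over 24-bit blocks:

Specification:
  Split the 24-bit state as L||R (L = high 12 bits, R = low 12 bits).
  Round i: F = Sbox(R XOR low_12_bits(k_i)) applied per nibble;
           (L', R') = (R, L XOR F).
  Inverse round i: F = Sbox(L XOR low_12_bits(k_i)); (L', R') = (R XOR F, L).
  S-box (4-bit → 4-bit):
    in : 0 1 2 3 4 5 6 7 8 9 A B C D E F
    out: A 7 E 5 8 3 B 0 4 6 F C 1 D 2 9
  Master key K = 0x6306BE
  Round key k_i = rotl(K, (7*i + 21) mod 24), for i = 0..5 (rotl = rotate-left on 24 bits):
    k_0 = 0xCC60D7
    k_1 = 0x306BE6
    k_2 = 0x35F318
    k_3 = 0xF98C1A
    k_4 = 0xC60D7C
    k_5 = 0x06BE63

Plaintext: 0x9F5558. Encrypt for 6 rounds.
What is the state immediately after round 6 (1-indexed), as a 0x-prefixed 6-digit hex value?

0x99B50A

s_0 = plaintext = 0x9F5558
s_1 = Round(s_0, k_0) = 0x558ABC
s_2 = Round(s_1, k_1) = 0xABC267
s_3 = Round(s_2, k_2) = 0x267DB5
s_4 = Round(s_3, k_3) = 0xDB559E
s_5 = Round(s_4, k_4) = 0x59E99B
s_6 = Round(s_5, k_5) = 0x99B50A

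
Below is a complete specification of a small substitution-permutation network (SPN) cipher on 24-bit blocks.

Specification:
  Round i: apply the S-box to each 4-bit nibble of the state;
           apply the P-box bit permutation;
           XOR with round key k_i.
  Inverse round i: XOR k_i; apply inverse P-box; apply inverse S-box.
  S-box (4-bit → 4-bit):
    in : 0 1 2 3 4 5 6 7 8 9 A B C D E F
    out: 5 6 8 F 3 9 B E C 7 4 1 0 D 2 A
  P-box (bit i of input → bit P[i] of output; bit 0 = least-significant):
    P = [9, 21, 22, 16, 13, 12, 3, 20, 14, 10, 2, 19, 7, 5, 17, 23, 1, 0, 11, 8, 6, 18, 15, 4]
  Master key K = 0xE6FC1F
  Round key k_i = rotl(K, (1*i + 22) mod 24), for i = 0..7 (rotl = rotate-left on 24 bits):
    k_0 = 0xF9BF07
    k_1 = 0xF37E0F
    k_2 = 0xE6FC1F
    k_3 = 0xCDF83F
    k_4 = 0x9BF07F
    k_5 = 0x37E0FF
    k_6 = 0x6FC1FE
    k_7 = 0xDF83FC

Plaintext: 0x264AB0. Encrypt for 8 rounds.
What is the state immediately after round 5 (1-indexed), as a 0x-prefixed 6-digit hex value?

s_0 = plaintext = 0x264AB0
s_1 = Round(s_0, k_0) = 0xB99CB0
s_2 = Round(s_1, k_1) = 0xB154EC
s_3 = Round(s_2, k_2) = 0x66A0DE
s_4 = Round(s_3, k_3) = 0xFB9960
s_5 = Round(s_4, k_4) = 0xCD86C9
s_6 = Round(s_5, k_5) = 0xDDAFFD
s_7 = Round(s_6, k_6) = 0x345EAC
s_8 = Round(s_7, k_7) = 0x5B0727

0xCD86C9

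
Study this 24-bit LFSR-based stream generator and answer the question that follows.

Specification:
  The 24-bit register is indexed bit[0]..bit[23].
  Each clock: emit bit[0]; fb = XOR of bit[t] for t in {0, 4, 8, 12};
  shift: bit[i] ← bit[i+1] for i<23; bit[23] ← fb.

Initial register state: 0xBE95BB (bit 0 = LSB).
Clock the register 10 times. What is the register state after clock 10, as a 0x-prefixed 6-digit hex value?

0x672FA5

reg_0 = 0xBE95BB
clock 1: out=1, reg = 0x5F4ADD
clock 2: out=1, reg = 0x2FA56E
clock 3: out=0, reg = 0x97D2B7
clock 4: out=1, reg = 0xCBE95B
clock 5: out=1, reg = 0xE5F4AD
clock 6: out=1, reg = 0x72FA56
clock 7: out=0, reg = 0x397D2B
clock 8: out=1, reg = 0x9CBE95
clock 9: out=1, reg = 0xCE5F4A
clock 10: out=0, reg = 0x672FA5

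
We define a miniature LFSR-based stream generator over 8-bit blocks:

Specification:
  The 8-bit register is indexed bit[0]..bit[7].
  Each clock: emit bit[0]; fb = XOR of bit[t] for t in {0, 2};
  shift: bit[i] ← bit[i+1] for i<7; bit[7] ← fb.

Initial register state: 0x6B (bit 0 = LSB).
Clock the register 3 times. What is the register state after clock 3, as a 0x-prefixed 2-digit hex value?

0x2D

reg_0 = 0x6B
clock 1: out=1, reg = 0xB5
clock 2: out=1, reg = 0x5A
clock 3: out=0, reg = 0x2D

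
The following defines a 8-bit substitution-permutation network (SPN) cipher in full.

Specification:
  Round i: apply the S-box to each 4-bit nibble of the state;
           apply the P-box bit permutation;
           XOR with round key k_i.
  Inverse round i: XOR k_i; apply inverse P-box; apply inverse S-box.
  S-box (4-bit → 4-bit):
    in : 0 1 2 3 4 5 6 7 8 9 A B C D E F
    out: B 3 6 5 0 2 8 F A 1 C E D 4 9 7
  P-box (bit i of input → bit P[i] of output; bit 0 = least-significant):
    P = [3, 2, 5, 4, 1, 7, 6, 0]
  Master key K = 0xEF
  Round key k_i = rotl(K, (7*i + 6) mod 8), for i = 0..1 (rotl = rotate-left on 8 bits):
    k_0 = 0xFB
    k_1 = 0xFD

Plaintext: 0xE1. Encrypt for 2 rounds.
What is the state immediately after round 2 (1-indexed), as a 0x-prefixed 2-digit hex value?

s_0 = plaintext = 0xE1
s_1 = Round(s_0, k_0) = 0xF4
s_2 = Round(s_1, k_1) = 0x3F

0x3F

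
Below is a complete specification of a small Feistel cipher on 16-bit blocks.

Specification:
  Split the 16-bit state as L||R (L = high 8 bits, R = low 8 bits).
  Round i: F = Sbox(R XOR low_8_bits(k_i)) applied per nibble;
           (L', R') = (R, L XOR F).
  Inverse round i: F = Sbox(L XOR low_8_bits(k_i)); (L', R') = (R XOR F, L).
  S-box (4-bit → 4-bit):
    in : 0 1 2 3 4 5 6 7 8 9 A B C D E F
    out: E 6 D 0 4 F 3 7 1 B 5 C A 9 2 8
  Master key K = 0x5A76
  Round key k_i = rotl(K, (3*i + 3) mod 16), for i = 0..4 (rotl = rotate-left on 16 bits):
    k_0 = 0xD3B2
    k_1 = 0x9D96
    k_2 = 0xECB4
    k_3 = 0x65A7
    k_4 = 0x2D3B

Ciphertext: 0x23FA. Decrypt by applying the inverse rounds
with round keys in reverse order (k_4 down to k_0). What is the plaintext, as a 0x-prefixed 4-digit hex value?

0xDAED

s_0 = ciphertext = 0x23FA
s_1 = InvRound(s_0, k_4) = 0x9B23
s_2 = InvRound(s_1, k_3) = 0x299B
s_3 = InvRound(s_2, k_2) = 0x2229
s_4 = InvRound(s_3, k_1) = 0xED22
s_5 = InvRound(s_4, k_0) = 0xDAED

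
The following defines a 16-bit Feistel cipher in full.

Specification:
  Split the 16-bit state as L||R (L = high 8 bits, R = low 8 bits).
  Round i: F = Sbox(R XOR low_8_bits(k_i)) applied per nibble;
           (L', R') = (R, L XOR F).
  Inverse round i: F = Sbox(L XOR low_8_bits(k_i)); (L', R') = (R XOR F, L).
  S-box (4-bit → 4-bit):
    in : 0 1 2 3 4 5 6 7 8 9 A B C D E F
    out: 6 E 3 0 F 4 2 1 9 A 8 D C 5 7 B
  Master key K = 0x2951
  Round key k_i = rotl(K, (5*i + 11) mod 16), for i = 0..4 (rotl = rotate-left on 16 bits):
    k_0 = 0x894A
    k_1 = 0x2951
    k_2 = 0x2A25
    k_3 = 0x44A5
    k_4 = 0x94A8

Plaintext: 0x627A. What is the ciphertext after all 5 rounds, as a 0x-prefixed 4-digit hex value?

s_0 = plaintext = 0x627A
s_1 = Round(s_0, k_0) = 0x7A64
s_2 = Round(s_1, k_1) = 0x647E
s_3 = Round(s_2, k_2) = 0x7E29
s_4 = Round(s_3, k_3) = 0x29E2
s_5 = Round(s_4, k_4) = 0xE2D1

0xE2D1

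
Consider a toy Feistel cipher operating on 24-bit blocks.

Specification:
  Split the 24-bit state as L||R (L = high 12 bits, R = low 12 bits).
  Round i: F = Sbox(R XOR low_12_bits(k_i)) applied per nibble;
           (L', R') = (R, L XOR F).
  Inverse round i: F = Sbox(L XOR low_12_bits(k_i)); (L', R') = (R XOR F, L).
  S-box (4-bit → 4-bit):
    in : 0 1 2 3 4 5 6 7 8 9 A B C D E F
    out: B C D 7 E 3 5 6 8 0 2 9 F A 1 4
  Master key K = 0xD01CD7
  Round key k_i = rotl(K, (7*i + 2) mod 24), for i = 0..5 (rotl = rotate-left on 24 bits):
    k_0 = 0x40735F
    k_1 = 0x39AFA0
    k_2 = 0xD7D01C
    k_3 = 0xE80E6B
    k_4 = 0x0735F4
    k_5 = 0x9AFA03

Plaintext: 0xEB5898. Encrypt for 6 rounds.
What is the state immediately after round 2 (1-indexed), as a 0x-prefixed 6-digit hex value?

s_0 = plaintext = 0xEB5898
s_1 = Round(s_0, k_0) = 0x898743
s_2 = Round(s_1, k_1) = 0x74308F
s_3 = Round(s_2, k_2) = 0x08FC44
s_4 = Round(s_3, k_3) = 0xC44D5B
s_5 = Round(s_4, k_4) = 0xD5B460
s_6 = Round(s_5, k_5) = 0x460C0C

0x74308F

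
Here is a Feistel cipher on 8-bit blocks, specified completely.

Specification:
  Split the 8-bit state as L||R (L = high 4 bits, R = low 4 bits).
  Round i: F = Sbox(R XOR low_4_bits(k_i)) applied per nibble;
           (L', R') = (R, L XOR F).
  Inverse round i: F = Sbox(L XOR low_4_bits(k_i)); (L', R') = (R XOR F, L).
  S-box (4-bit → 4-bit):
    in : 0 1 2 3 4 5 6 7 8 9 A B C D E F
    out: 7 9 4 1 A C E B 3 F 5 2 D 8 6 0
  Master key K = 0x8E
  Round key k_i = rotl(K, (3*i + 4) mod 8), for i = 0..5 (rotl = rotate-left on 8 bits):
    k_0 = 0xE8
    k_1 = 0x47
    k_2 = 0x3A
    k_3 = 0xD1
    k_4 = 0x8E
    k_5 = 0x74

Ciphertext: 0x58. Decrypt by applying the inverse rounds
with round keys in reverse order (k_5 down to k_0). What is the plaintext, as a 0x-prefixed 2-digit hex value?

0x59

s_0 = ciphertext = 0x58
s_1 = InvRound(s_0, k_5) = 0x15
s_2 = InvRound(s_1, k_4) = 0x51
s_3 = InvRound(s_2, k_3) = 0xB5
s_4 = InvRound(s_3, k_2) = 0xCB
s_5 = InvRound(s_4, k_1) = 0x9C
s_6 = InvRound(s_5, k_0) = 0x59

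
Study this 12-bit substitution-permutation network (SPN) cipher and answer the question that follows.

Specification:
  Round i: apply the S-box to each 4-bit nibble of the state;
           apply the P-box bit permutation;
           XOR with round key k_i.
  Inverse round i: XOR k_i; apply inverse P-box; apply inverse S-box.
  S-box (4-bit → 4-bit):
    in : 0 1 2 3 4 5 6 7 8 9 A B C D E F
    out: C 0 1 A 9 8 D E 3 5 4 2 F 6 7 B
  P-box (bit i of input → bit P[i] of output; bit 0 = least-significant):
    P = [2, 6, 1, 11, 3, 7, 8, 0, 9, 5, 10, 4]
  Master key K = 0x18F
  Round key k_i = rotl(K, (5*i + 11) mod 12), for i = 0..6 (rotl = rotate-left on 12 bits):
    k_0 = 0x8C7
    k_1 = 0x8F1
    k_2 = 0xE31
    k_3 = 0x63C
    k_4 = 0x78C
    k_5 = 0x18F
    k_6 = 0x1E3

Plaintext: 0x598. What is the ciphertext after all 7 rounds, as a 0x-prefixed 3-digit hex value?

0xB18

s_0 = plaintext = 0x598
s_1 = Round(s_0, k_0) = 0x99B
s_2 = Round(s_1, k_1) = 0xFB9
s_3 = Round(s_2, k_2) = 0xC87
s_4 = Round(s_3, k_3) = 0x8C6
s_5 = Round(s_4, k_4) = 0xC23
s_6 = Round(s_5, k_5) = 0xFF7
s_7 = Round(s_6, k_6) = 0xB18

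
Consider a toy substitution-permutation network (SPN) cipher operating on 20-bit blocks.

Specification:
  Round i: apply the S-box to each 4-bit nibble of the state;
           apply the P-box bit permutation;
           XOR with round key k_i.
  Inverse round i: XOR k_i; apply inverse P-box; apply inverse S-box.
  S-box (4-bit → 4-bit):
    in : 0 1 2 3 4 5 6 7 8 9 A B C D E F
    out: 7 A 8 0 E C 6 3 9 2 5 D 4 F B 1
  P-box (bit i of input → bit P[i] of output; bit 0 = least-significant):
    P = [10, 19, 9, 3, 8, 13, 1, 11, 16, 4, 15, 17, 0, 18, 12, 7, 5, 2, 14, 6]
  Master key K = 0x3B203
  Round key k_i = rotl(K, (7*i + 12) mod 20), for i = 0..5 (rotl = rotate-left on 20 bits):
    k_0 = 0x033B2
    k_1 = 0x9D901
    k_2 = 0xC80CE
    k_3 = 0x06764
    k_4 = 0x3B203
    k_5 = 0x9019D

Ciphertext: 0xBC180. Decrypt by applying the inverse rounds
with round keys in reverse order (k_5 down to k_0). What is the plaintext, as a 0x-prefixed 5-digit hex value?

0xF9849

s_0 = ciphertext = 0xBC180
s_1 = InvRound(s_0, k_5) = 0x6F432
s_2 = InvRound(s_1, k_4) = 0xA773A
s_3 = InvRound(s_2, k_3) = 0x1C1C1
s_4 = InvRound(s_3, k_2) = 0x67FA1
s_5 = InvRound(s_4, k_1) = 0xF1B90
s_6 = InvRound(s_5, k_0) = 0xF9849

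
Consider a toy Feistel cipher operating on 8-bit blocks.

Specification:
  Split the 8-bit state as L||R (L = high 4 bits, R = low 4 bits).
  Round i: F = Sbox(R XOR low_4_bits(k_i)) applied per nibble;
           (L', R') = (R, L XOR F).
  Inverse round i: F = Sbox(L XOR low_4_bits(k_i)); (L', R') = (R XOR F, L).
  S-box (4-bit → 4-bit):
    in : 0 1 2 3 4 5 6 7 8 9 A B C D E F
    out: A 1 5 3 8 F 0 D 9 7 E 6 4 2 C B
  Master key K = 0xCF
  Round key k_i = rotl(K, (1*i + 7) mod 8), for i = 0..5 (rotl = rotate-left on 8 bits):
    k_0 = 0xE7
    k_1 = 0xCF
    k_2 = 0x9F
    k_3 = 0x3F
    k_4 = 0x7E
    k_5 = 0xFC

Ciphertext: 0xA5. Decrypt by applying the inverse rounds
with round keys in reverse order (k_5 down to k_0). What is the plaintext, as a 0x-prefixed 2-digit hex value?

s_0 = ciphertext = 0xA5
s_1 = InvRound(s_0, k_5) = 0x5A
s_2 = InvRound(s_1, k_4) = 0xC5
s_3 = InvRound(s_2, k_3) = 0x6C
s_4 = InvRound(s_3, k_2) = 0xB6
s_5 = InvRound(s_4, k_1) = 0xEB
s_6 = InvRound(s_5, k_0) = 0xCE

0xCE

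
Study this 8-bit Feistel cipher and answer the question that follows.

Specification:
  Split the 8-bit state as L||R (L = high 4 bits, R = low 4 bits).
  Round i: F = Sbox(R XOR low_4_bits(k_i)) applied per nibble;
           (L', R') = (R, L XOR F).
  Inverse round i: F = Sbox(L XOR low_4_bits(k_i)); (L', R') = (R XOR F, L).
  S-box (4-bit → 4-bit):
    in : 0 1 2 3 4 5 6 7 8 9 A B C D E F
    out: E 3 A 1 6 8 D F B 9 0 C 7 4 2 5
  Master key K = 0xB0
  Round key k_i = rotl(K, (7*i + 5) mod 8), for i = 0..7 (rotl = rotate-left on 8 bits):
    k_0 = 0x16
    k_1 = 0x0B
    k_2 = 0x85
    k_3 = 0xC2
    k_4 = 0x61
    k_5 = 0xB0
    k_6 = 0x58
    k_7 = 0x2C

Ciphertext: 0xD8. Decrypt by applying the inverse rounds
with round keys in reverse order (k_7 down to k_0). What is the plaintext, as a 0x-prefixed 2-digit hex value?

s_0 = ciphertext = 0xD8
s_1 = InvRound(s_0, k_7) = 0xBD
s_2 = InvRound(s_1, k_6) = 0xCB
s_3 = InvRound(s_2, k_5) = 0xCC
s_4 = InvRound(s_3, k_4) = 0x8C
s_5 = InvRound(s_4, k_3) = 0xC8
s_6 = InvRound(s_5, k_2) = 0x1C
s_7 = InvRound(s_6, k_1) = 0xC1
s_8 = InvRound(s_7, k_0) = 0x1C

0x1C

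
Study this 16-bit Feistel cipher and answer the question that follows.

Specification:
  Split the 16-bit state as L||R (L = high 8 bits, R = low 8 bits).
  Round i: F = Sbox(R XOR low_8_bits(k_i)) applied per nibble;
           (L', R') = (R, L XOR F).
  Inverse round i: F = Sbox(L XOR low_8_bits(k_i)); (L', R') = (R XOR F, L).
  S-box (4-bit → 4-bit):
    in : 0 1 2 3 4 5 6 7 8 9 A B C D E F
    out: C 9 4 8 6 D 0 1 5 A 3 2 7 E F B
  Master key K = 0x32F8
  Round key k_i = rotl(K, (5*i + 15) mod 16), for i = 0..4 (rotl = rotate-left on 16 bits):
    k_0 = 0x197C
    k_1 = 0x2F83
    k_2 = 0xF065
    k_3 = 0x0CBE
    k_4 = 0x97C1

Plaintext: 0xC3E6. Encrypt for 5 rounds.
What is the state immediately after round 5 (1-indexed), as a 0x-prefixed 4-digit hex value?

s_0 = plaintext = 0xC3E6
s_1 = Round(s_0, k_0) = 0xE660
s_2 = Round(s_1, k_1) = 0x601E
s_3 = Round(s_2, k_2) = 0x1E72
s_4 = Round(s_3, k_3) = 0x7269
s_5 = Round(s_4, k_4) = 0x6947

0x6947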